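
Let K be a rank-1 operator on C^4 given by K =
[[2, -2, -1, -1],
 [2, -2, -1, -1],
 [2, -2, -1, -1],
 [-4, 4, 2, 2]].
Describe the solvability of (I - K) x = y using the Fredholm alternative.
(I - K) is singular (det(I - K) = 0, i.e. 1 ∈ sigma(K)). (I - K) x = y is solvable iff y ⊥ ker((I - K)^*) = span{(2, -2, -1, -1)}, i.e. iff 2y_1 - 2y_2 - y_3 - y_4 = 0. When solvable, the solutions are x = y + c·(1, 1, 1, -2), c arbitrary (ker(I - K) = span{(1, 1, 1, -2)}, dimension 1).

K has rank 1, so it is an outer product K = u v^T: every row of K is a multiple of one row vector. Reading off the entries, u = (1, 1, 1, -2) and v = (2, -2, -1, -1) (row i of K equals u_i·v^T). A rank-one matrix u v^T satisfies K u = u (v·u) and kills the (3)-dimensional subspace v^⊥, so its characteristic polynomial is lambda^3 (lambda - v·u) with v·u = tr K = 1. Hence the eigenvalues of I - K are 1 (multiplicity 3) and 1 - (1) = 0, so det(I - K) = 0. (Direct check: I - K =
[[-1, 2, 1, 1],
 [-2, 3, 1, 1],
 [-2, 2, 2, 1],
 [4, -4, -2, -1]]
has determinant 0.) So 1 is an eigenvalue of K and (I - K) is not invertible. The finite-dimensional Fredholm alternative says: either (I - K) is invertible, or ker(I - K) ≠ {0} and then range(I - K) = ker((I - K)^*)^⊥, with dim ker(I - K) = dim ker((I - K)^*). We are in the second case, so we need both kernels. Kernel of I - K: (I - K) u = u - u (v·u) = u - u = 0, so ker(I - K) = span{u} = span{(1, 1, 1, -2)} (it is exactly 1-dimensional because rank(I - K) = 3). Kernel of the adjoint: K is real, so (I - K)^* = I - K^T = I - v u^T, and (I - v u^T) v = v - v (u·v) = 0; hence ker((I - K)^*) = span{v} = span{(2, -2, -1, -1)}. Therefore (I - K) x = y is solvable iff <y, v> = 0, i.e. iff 2y_1 - 2y_2 - y_3 - y_4 = 0. When this holds, K y = u (v·y) = 0, so (I - K) y = y and x = y is a particular solution; the full solution set is the line x = y + c·u = y + c·(1, 1, 1, -2), c ∈ C.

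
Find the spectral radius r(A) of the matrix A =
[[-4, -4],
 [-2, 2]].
r(A) = (2 + sqrt(68))/2 ≈ 5.1231

The eigenvalues of A are the roots of its characteristic polynomial. With M = A (coefficients from the trace and determinant):
  p(λ) = det(λ I - M) = λ^2 + 2λ - 16.
For λ^2 + 2λ - 16 the discriminant is 68. It is nonnegative but not a perfect square, so the roots are real and irrational: λ = (-2 ± sqrt(68))/2 ≈ 3.1231, -5.1231.
Thus the eigenvalues (to 4 decimals) are 3.1231 (modulus 3.1231); -5.1231 (modulus 5.1231). The spectral radius is the largest modulus: r(A) = (2 + sqrt(68))/2 ≈ 5.1231. (Cross-check: r(A) ≤ ||A||_2 ≈ 5.6569; equality holds whenever A is normal, though it can also hold for some non-normal A.)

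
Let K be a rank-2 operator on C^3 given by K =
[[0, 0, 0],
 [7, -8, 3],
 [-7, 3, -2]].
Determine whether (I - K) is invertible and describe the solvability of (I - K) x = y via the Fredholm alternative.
(I - K) is invertible (det(I - K) = 18 ≠ 0), so for every y in C^3 the equation (I - K) x = y has a unique solution.

K has rank 2 and factors as K = U V^T = u1 v1^T + u2 v2^T with u1 = (0, 1, -3), v1 = (3, -2, 1), u2 = (0, -2, -1), v2 = (-2, 3, -1) (multiplying out reproduces the displayed K). The nonzero eigenvalues of U V^T coincide with those of the 2 x 2 matrix G = V^T U = [[v1·u1, v1·u2], [v2·u1, v2·u2]] = [[-5, 3], [6, -5]], and by the Sylvester determinant identity det(I_3 - U V^T) = det(I_2 - V^T U) = det([[6, -3], [-6, 6]]) = (6)(6) - (-3)(-6) = 18. (Direct check: I - K =
[[1, 0, 0],
 [-7, 9, -3],
 [7, -3, 3]]
has determinant 18.) The finite-dimensional Fredholm alternative says: either (I - K) is invertible, or ker(I - K) ≠ {0} and then range(I - K) = ker((I - K)^*)^⊥, with dim ker(I - K) = dim ker((I - K)^*). Since det(I - K) ≠ 0, 1 is not an eigenvalue of K and ker(I - K) = {0}, so we are in the first case: for every y there is a unique x = (I - K)^(-1) y. (Explicitly, by the Woodbury identity, (I - U V^T)^(-1) = I + U (I_2 - G)^(-1) V^T.)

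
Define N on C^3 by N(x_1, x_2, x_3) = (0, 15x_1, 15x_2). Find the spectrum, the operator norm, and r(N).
sigma(N) = {0}; ||N|| = 15; r(N) = 0. (N is nilpotent with N^3 = 0.)

On C^3, N is a strictly lower-triangular matrix with 15 on the subdiagonal and zeros elsewhere, so its characteristic polynomial is lambda^3 and every eigenvalue is 0: sigma(N) = {0}. For the operator norm, N e_i = 15e_{i+1} for i = 1, ..., 2 and N e_3 = 0, so the singular values of N are 15 (with multiplicity 2) and 0; hence ||N|| = 15. The spectral radius r(N) = max|lambda| = 0. Note ||N|| > r(N) — characteristic of non-normal nilpotent operators. Indeed N^3 = 0.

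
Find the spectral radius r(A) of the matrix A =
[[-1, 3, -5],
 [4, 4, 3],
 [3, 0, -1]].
r(A) ≈ 5.7778

The eigenvalues of A are the roots of its characteristic polynomial. With M = A (coefficients from the trace, the sum of principal 2x2 minors, and det A):
  p(λ) = det(λ I - M) = λ^3 - 2λ^2 - 4λ - 103.
No integer candidate from the rational root theorem (±divisors of 103) is a root, so the roots are irrational. The cubic discriminant is Δ = -304251 < 0, so there is one real root and a complex-conjugate pair. p(5) = -48 and p(6) = 17 have opposite signs, so a root lies in (5, 6); Newton's method refines it to λ ≈ 5.7778. Dividing out (λ - (5.7778)) leaves approximately λ^2 + 3.7778λ + 17.827. For λ^2 + 3.7778λ + 17.827 the discriminant is -57.0365. It is negative, so the remaining roots are the complex-conjugate pair λ ≈ -1.8889 ± 3.7761i. Their product equals the constant term, so |λ|^2 ≈ 17.827 and |λ| ≈ 4.2222.
Thus the eigenvalues (to 4 decimals) are 5.7778 (modulus 5.7778); -1.8889 ± 3.7761i (modulus 4.2222). The spectral radius is the largest modulus: r(A) ≈ 5.7778. (Cross-check: r(A) ≤ ||A||_2 ≈ 6.8425; equality holds whenever A is normal, though it can also hold for some non-normal A.)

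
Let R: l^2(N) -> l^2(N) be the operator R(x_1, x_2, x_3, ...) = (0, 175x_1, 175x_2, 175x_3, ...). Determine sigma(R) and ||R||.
sigma(R) = closed disk {z in C : |z| ≤ 175}; ||R|| = 175

Note R = 175·U where U is the unit right shift (U x)_k = x_{k-1} (with x_0 := 0); so ||R|| = 175||U|| and sigma(R) = 175·sigma(U). ||R x||^2 = sum_{k≥1} |175x_k|^2 = 30625||x||^2, so ||R|| = 175 and sigma(R) ⊂ {|z| ≤ 175}. For any |lambda| < 175, the equation (R - lambda I) x = 0 forces x_1 = 0, then 175x_k = lambda x_{k+1} ⇒ x = 0, so R has no eigenvalues. But (R - lambda I) is not surjective for |lambda| < 175: solving (R - lambda I) x = e_1 would require x_n proportional to (lambda/175)^(-n), which is not in l^2. So every |lambda| < 175 lies in the residual spectrum. The boundary |lambda| = 175 is in the approximate point spectrum (the spectrum is closed). Hence sigma(R) is the closed disk of radius 175.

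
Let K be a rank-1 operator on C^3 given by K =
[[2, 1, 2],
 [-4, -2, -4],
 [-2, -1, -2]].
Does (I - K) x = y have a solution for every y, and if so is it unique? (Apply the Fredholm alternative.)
(I - K) is invertible (det(I - K) = 3 ≠ 0), so for every y in C^3 the equation (I - K) x = y has a unique solution.

K has rank 1, so it is an outer product K = u v^T: every row of K is a multiple of one row vector. Reading off the entries, u = (1, -2, -1) and v = (2, 1, 2) (row i of K equals u_i·v^T). A rank-one matrix u v^T satisfies K u = u (v·u) and kills the (2)-dimensional subspace v^⊥, so its characteristic polynomial is lambda^2 (lambda - v·u) with v·u = tr K = -2. Hence the eigenvalues of I - K are 1 (multiplicity 2) and 1 - (-2) = 3, so det(I - K) = 3. (Direct check: I - K =
[[-1, -1, -2],
 [4, 3, 4],
 [2, 1, 3]]
has determinant 3.) The finite-dimensional Fredholm alternative says: either (I - K) is invertible, or ker(I - K) ≠ {0} and then range(I - K) = ker((I - K)^*)^⊥, with dim ker(I - K) = dim ker((I - K)^*). Since det(I - K) ≠ 0, 1 is not an eigenvalue of K and ker(I - K) = {0}, so we are in the first case: for every y there is a unique x = (I - K)^(-1) y. Explicitly, by the Sherman–Morrison formula, (I - u v^T)^(-1) = I + u v^T/(1 - v·u), i.e. (I - K)^(-1) = I + K/(3).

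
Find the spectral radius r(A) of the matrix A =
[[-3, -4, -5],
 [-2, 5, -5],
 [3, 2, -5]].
r(A) ≈ 6.4754

The eigenvalues of A are the roots of its characteristic polynomial. With M = A (coefficients from the trace, the sum of principal 2x2 minors, and det A):
  p(λ) = det(λ I - M) = λ^3 + 3λ^2 - 8λ - 240.
No integer candidate from the rational root theorem (±divisors of 240) is a root, so the roots are irrational. The cubic discriminant is Δ = -1422976 < 0, so there is one real root and a complex-conjugate pair. p(5) = -80 and p(6) = 36 have opposite signs, so a root lies in (5, 6); Newton's method refines it to λ ≈ 5.7237. Dividing out (λ - (5.7237)) leaves approximately λ^2 + 8.7237λ + 41.9312. For λ^2 + 8.7237λ + 41.9312 the discriminant is -91.6227. It is negative, so the remaining roots are the complex-conjugate pair λ ≈ -4.3618 ± 4.786i. Their product equals the constant term, so |λ|^2 ≈ 41.9312 and |λ| ≈ 6.4754.
Thus the eigenvalues (to 4 decimals) are 5.7237 (modulus 5.7237); -4.3618 ± 4.786i (modulus 6.4754). The spectral radius is the largest modulus: r(A) ≈ 6.4754. (Cross-check: r(A) ≤ ||A||_2 ≈ 9.0489; equality holds whenever A is normal, though it can also hold for some non-normal A.)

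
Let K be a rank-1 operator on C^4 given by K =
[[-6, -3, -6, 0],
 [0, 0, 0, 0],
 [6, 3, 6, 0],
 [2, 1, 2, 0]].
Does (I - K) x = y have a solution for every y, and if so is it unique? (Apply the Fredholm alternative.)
(I - K) is invertible (det(I - K) = 1 ≠ 0), so for every y in C^4 the equation (I - K) x = y has a unique solution.

K has rank 1, so it is an outer product K = u v^T: every row of K is a multiple of one row vector. Reading off the entries, u = (-3, 0, 3, 1) and v = (2, 1, 2, 0) (row i of K equals u_i·v^T). A rank-one matrix u v^T satisfies K u = u (v·u) and kills the (3)-dimensional subspace v^⊥, so its characteristic polynomial is lambda^3 (lambda - v·u) with v·u = tr K = 0. Hence the eigenvalues of I - K are 1 (multiplicity 3) and 1 - (0) = 1, so det(I - K) = 1. (Direct check: I - K =
[[7, 3, 6, 0],
 [0, 1, 0, 0],
 [-6, -3, -5, 0],
 [-2, -1, -2, 1]]
has determinant 1.) The finite-dimensional Fredholm alternative says: either (I - K) is invertible, or ker(I - K) ≠ {0} and then range(I - K) = ker((I - K)^*)^⊥, with dim ker(I - K) = dim ker((I - K)^*). Since det(I - K) ≠ 0, 1 is not an eigenvalue of K and ker(I - K) = {0}, so we are in the first case: for every y there is a unique x = (I - K)^(-1) y. Explicitly, by the Sherman–Morrison formula, (I - u v^T)^(-1) = I + u v^T/(1 - v·u), i.e. (I - K)^(-1) = I + K.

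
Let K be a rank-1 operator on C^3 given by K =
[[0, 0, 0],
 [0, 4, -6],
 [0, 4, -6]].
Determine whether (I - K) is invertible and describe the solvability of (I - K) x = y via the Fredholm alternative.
(I - K) is invertible (det(I - K) = 3 ≠ 0), so for every y in C^3 the equation (I - K) x = y has a unique solution.

K has rank 1, so it is an outer product K = u v^T: every row of K is a multiple of one row vector. Reading off the entries, u = (0, -2, -2) and v = (0, -2, 3) (row i of K equals u_i·v^T). A rank-one matrix u v^T satisfies K u = u (v·u) and kills the (2)-dimensional subspace v^⊥, so its characteristic polynomial is lambda^2 (lambda - v·u) with v·u = tr K = -2. Hence the eigenvalues of I - K are 1 (multiplicity 2) and 1 - (-2) = 3, so det(I - K) = 3. (Direct check: I - K =
[[1, 0, 0],
 [0, -3, 6],
 [0, -4, 7]]
has determinant 3.) The finite-dimensional Fredholm alternative says: either (I - K) is invertible, or ker(I - K) ≠ {0} and then range(I - K) = ker((I - K)^*)^⊥, with dim ker(I - K) = dim ker((I - K)^*). Since det(I - K) ≠ 0, 1 is not an eigenvalue of K and ker(I - K) = {0}, so we are in the first case: for every y there is a unique x = (I - K)^(-1) y. Explicitly, by the Sherman–Morrison formula, (I - u v^T)^(-1) = I + u v^T/(1 - v·u), i.e. (I - K)^(-1) = I + K/(3).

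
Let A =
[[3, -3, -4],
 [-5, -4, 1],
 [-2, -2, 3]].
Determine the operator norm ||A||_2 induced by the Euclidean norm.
||A||_2 ≈ 7.7296 (= sqrt(largest eigenvalue of A^T A))

||A||_2 = sigma_max(A) = sqrt(lambda_max(A^T A)). Form the symmetric matrix M = A^T A =
[[38, 15, -23],
 [15, 29, 2],
 [-23, 2, 26]].
Its characteristic polynomial (trace, sum of principal 2x2 minors, determinant of M give the coefficients) is
  p(λ) = det(λ I - M) = λ^3 - 93λ^2 + 2086λ - 5929.
No integer candidate from the rational root theorem (±divisors of 5929) is a root, so the roots are irrational. The cubic discriminant is Δ = 2005767617 > 0, so there are three distinct real roots. p(3) = -481 and p(4) = 991 have opposite signs, so a root lies in (3, 4); Newton's method refines it to λ ≈ 3.3147. p(29) = 741 and p(30) = -49 have opposite signs, so a root lies in (29, 30); Newton's method refines it to λ ≈ 29.9383. p(59) = -1209 and p(60) = 431 have opposite signs, so a root lies in (59, 60); Newton's method refines it to λ ≈ 59.7471. Check (Vieta): the three roots sum to 93, matching tr M = 93.
So the eigenvalues of A^T A are ≈ 3.3147, 29.9383, 59.7471 (all ≥ 0, as they must be for A^T A). The largest is λ_max ≈ 59.7471, hence ||A||_2 = sqrt(λ_max) ≈ 7.7296.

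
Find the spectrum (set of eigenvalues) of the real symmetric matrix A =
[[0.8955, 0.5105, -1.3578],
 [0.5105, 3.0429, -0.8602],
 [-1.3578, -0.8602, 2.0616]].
sigma(A) ≈ {0, 2, 4}

A is real symmetric, so its spectrum consists of real eigenvalues. Expanding the characteristic polynomial of the displayed matrix gives
  det(λ I - A) = p(λ) = λ^3 + (-6)λ^2 + (8)λ + (0).
Solving p(λ) = 0 yields eigenvalues ≈ 0, 2, 4. (A is shown rounded to 4 decimals, so these recover the underlying integer eigenvalues to within that precision.)
Verification: the trace of A = 6 equals the sum of eigenvalues 6, and det(A) ≈ 0.0003 matches the eigenvalue product 0.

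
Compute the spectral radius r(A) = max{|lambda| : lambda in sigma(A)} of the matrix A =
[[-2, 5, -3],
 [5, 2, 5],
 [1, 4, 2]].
r(A) = (1 + sqrt(189))/2 ≈ 7.3739

The eigenvalues of A are the roots of its characteristic polynomial. With M = A (coefficients from the trace, the sum of principal 2x2 minors, and det A):
  p(λ) = det(λ I - M) = λ^3 - 2λ^2 - 46λ + 47.
By the rational root theorem any rational root is an integer divisor of 47. Testing λ = 1: p(1) = 1 - 2 - 46 + 47 = 0, so λ = 1 is a root. Dividing out (λ - 1) leaves p(λ) = (λ - 1)(λ^2 - λ - 47). For λ^2 - λ - 47 the discriminant is 189. It is nonnegative but not a perfect square, so the roots are real and irrational: λ = (1 ± sqrt(189))/2 ≈ 7.3739, -6.3739.
Thus the eigenvalues (to 4 decimals) are 7.3739 (modulus 7.3739); -6.3739 (modulus 6.3739); 1 (modulus 1). The spectral radius is the largest modulus: r(A) = (1 + sqrt(189))/2 ≈ 7.3739. (Cross-check: r(A) ≤ ||A||_2 ≈ 8.2628; equality holds whenever A is normal, though it can also hold for some non-normal A.)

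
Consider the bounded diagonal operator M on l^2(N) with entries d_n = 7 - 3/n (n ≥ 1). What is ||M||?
||M|| = 7

For a diagonal operator on l^2 with entries d_n, ||M|| = sup_n |d_n|. Here d_1 = 4, d_2 = 11/2, ..., and d_n = 7 - 3/n increases monotonically toward 7. All terms lie in [4, 7), so |d_n| = d_n and the supremum is the limit 7, which is not attained by any individual d_n. Hence ||M|| = 7.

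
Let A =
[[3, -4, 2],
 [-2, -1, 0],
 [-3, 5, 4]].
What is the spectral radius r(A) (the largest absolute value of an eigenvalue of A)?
r(A) ≈ 5.1172

The eigenvalues of A are the roots of its characteristic polynomial. With M = A (coefficients from the trace, the sum of principal 2x2 minors, and det A):
  p(λ) = det(λ I - M) = λ^3 - 6λ^2 + 3λ + 70.
No integer candidate from the rational root theorem (±divisors of 70) is a root, so the roots are irrational. The cubic discriminant is Δ = -94284 < 0, so there is one real root and a complex-conjugate pair. p(-3) = -20 and p(-2) = 32 have opposite signs, so a root lies in (-3, -2); Newton's method refines it to λ ≈ -2.6732. Dividing out (λ - (-2.6732)) leaves approximately λ^2 - 8.6732λ + 26.1855. For λ^2 - 8.6732λ + 26.1855 the discriminant is -29.5173. It is negative, so the remaining roots are the complex-conjugate pair λ ≈ 4.3366 ± 2.7165i. Their product equals the constant term, so |λ|^2 ≈ 26.1855 and |λ| ≈ 5.1172.
Thus the eigenvalues (to 4 decimals) are -2.6732 (modulus 2.6732); 4.3366 ± 2.7165i (modulus 5.1172). The spectral radius is the largest modulus: r(A) ≈ 5.1172. (Cross-check: r(A) ≤ ||A||_2 ≈ 7.9398; equality holds whenever A is normal, though it can also hold for some non-normal A.)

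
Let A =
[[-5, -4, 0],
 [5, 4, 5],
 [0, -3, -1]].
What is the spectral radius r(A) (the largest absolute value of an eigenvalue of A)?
r(A) ≈ 4.6185

The eigenvalues of A are the roots of its characteristic polynomial. With M = A (coefficients from the trace, the sum of principal 2x2 minors, and det A):
  p(λ) = det(λ I - M) = λ^3 + 2λ^2 + 16λ + 75.
No integer candidate from the rational root theorem (±divisors of 75) is a root, so the roots are irrational. The cubic discriminant is Δ = -126435 < 0, so there is one real root and a complex-conjugate pair. p(-4) = -21 and p(-3) = 18 have opposite signs, so a root lies in (-4, -3); Newton's method refines it to λ ≈ -3.5161. Dividing out (λ - (-3.5161)) leaves approximately λ^2 - 1.5161λ + 21.3306. For λ^2 - 1.5161λ + 21.3306 the discriminant is -83.024. It is negative, so the remaining roots are the complex-conjugate pair λ ≈ 0.758 ± 4.5559i. Their product equals the constant term, so |λ|^2 ≈ 21.3306 and |λ| ≈ 4.6185.
Thus the eigenvalues (to 4 decimals) are -3.5161 (modulus 3.5161); 0.758 ± 4.5559i (modulus 4.6185). The spectral radius is the largest modulus: r(A) ≈ 4.6185. (Cross-check: r(A) ≤ ||A||_2 ≈ 10.0555; equality holds whenever A is normal, though it can also hold for some non-normal A.)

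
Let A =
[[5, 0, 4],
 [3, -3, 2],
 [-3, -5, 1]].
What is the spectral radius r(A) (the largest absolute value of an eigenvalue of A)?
r(A) ≈ 4.849

The eigenvalues of A are the roots of its characteristic polynomial. With M = A (coefficients from the trace, the sum of principal 2x2 minors, and det A):
  p(λ) = det(λ I - M) = λ^3 - 3λ^2 + 9λ + 61.
No integer candidate from the rational root theorem (±divisors of 61) is a root, so the roots are irrational. The cubic discriminant is Δ = -125712 < 0, so there is one real root and a complex-conjugate pair. p(-3) = -20 and p(-2) = 23 have opposite signs, so a root lies in (-3, -2); Newton's method refines it to λ ≈ -2.5943. Dividing out (λ - (-2.5943)) leaves approximately λ^2 - 5.5943λ + 23.5132. For λ^2 - 5.5943λ + 23.5132 the discriminant is -62.7567. It is negative, so the remaining roots are the complex-conjugate pair λ ≈ 2.7971 ± 3.961i. Their product equals the constant term, so |λ|^2 ≈ 23.5132 and |λ| ≈ 4.849.
Thus the eigenvalues (to 4 decimals) are -2.5943 (modulus 2.5943); 2.7971 ± 3.961i (modulus 4.849). The spectral radius is the largest modulus: r(A) ≈ 4.849. (Cross-check: r(A) ≤ ||A||_2 ≈ 7.5846; equality holds whenever A is normal, though it can also hold for some non-normal A.)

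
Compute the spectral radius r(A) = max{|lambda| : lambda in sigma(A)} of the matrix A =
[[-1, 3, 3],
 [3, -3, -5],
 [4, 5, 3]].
r(A) ≈ 3.8184

The eigenvalues of A are the roots of its characteristic polynomial. With M = A (coefficients from the trace, the sum of principal 2x2 minors, and det A):
  p(λ) = det(λ I - M) = λ^3 + λ^2 - 5λ + 22.
No integer candidate from the rational root theorem (±divisors of 22) is a root, so the roots are irrational. The cubic discriminant is Δ = -14611 < 0, so there is one real root and a complex-conjugate pair. p(-4) = -6 and p(-3) = 19 have opposite signs, so a root lies in (-4, -3); Newton's method refines it to λ ≈ -3.8184. Dividing out (λ - (-3.8184)) leaves approximately λ^2 - 2.8184λ + 5.7616. For λ^2 - 2.8184λ + 5.7616 the discriminant is -15.1032. It is negative, so the remaining roots are the complex-conjugate pair λ ≈ 1.4092 ± 1.9431i. Their product equals the constant term, so |λ|^2 ≈ 5.7616 and |λ| ≈ 2.4003.
Thus the eigenvalues (to 4 decimals) are -3.8184 (modulus 3.8184); 1.4092 ± 1.9431i (modulus 2.4003). The spectral radius is the largest modulus: r(A) ≈ 3.8184. (Cross-check: r(A) ≤ ||A||_2 ≈ 9.0574; equality holds whenever A is normal, though it can also hold for some non-normal A.)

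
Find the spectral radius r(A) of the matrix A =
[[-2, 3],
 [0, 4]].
r(A) = 4

The eigenvalues of A are the roots of its characteristic polynomial. With M = A (coefficients from the trace and determinant):
  p(λ) = det(λ I - M) = λ^2 - 2λ - 8.
For λ^2 - 2λ - 8 the discriminant is 36. It is a perfect square (6^2), so the roots are rational: λ = (2 ± 6)/2 = 4, -2.
Thus the eigenvalues (to 4 decimals) are 4 (modulus 4); -2 (modulus 2). The spectral radius is the largest modulus: r(A) = 4. (Cross-check: r(A) ≤ ||A||_2 ≈ 5.1569; equality holds whenever A is normal, though it can also hold for some non-normal A.)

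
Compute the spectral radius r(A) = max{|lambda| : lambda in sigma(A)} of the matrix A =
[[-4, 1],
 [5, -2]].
r(A) = (6 + sqrt(24))/2 ≈ 5.4495

The eigenvalues of A are the roots of its characteristic polynomial. With M = A (coefficients from the trace and determinant):
  p(λ) = det(λ I - M) = λ^2 + 6λ + 3.
For λ^2 + 6λ + 3 the discriminant is 24. It is nonnegative but not a perfect square, so the roots are real and irrational: λ = (-6 ± sqrt(24))/2 ≈ -0.5505, -5.4495.
Thus the eigenvalues (to 4 decimals) are -0.5505 (modulus 0.5505); -5.4495 (modulus 5.4495). The spectral radius is the largest modulus: r(A) = (6 + sqrt(24))/2 ≈ 5.4495. (Cross-check: r(A) ≤ ||A||_2 ≈ 6.7678; equality holds whenever A is normal, though it can also hold for some non-normal A.)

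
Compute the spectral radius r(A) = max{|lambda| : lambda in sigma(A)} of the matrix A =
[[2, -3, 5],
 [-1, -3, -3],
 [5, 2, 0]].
r(A) ≈ 6.3823

The eigenvalues of A are the roots of its characteristic polynomial. With M = A (coefficients from the trace, the sum of principal 2x2 minors, and det A):
  p(λ) = det(λ I - M) = λ^3 + λ^2 - 28λ - 122.
No integer candidate from the rational root theorem (±divisors of 122) is a root, so the roots are irrational. The cubic discriminant is Δ = -251300 < 0, so there is one real root and a complex-conjugate pair. p(6) = -38 and p(7) = 74 have opposite signs, so a root lies in (6, 7); Newton's method refines it to λ ≈ 6.3823. Dividing out (λ - (6.3823)) leaves approximately λ^2 + 7.3823λ + 19.1155. For λ^2 + 7.3823λ + 19.1155 the discriminant is -21.9642. It is negative, so the remaining roots are the complex-conjugate pair λ ≈ -3.6911 ± 2.3433i. Their product equals the constant term, so |λ|^2 ≈ 19.1155 and |λ| ≈ 4.3721.
Thus the eigenvalues (to 4 decimals) are 6.3823 (modulus 6.3823); -3.6911 ± 2.3433i (modulus 4.3721). The spectral radius is the largest modulus: r(A) ≈ 6.3823. (Cross-check: r(A) ≤ ||A||_2 ≈ 6.7196; equality holds whenever A is normal, though it can also hold for some non-normal A.)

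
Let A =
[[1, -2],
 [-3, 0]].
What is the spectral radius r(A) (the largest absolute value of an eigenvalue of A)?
r(A) = 3

The eigenvalues of A are the roots of its characteristic polynomial. With M = A (coefficients from the trace and determinant):
  p(λ) = det(λ I - M) = λ^2 - λ - 6.
For λ^2 - λ - 6 the discriminant is 25. It is a perfect square (5^2), so the roots are rational: λ = (1 ± 5)/2 = 3, -2.
Thus the eigenvalues (to 4 decimals) are 3 (modulus 3); -2 (modulus 2). The spectral radius is the largest modulus: r(A) = 3. (Cross-check: r(A) ≤ ||A||_2 ≈ 3.2566; equality holds whenever A is normal, though it can also hold for some non-normal A.)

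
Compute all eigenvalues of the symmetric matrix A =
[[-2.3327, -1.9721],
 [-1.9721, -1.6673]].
sigma(A) ≈ {-4, 0}

A is real symmetric, so its spectrum consists of real eigenvalues. Expanding the characteristic polynomial of the displayed matrix gives
  det(λ I - A) = p(λ) = λ^2 + (4)λ + (0).
Solving p(λ) = 0 yields eigenvalues ≈ -4, 0. (A is shown rounded to 4 decimals, so these recover the underlying integer eigenvalues to within that precision.)
Verification: the trace of A = -4 equals the sum of eigenvalues -4, and det(A) ≈ 0.0001 matches the eigenvalue product 0.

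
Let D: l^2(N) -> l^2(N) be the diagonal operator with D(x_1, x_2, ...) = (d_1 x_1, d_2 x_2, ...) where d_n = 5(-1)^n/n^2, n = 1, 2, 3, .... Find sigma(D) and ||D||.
sigma(D) = {5(-1)^n/n^2 : n ≥ 1} ∪ {0}; ||D|| = 5

A bounded diagonal operator on l^2 with diagonal entries d_n has spectrum equal to the closure of {d_n : n ≥ 1}: every d_n is an eigenvalue (with eigenvector e_n), so {d_n} ⊂ sigma(D); the spectrum is closed, so its closure is too; and for lambda not in the closure, (D - lambda I) has bounded inverse (the diagonal entries 1/(d_n - lambda) are bounded). For our sequence d_n = 5(-1)^n/n^2, n = 1, 2, 3, ...:
  - {d_n} = {5(-1)^n/n^2 : n ≥ 1}; the only limit point is 0
  - closure = {5(-1)^n/n^2 : n ≥ 1} ∪ {0}
For the norm: a diagonal operator has ||D|| = sup_n |d_n|. Here |d_n| = 5/n^2 is decreasing, so sup_n |d_n| = |d_1| = 5. So ||D|| = 5.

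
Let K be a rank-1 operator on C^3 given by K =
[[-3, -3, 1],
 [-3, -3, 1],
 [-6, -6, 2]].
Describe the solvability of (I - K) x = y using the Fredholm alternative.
(I - K) is invertible (det(I - K) = 5 ≠ 0), so for every y in C^3 the equation (I - K) x = y has a unique solution.

K has rank 1, so it is an outer product K = u v^T: every row of K is a multiple of one row vector. Reading off the entries, u = (-1, -1, -2) and v = (3, 3, -1) (row i of K equals u_i·v^T). A rank-one matrix u v^T satisfies K u = u (v·u) and kills the (2)-dimensional subspace v^⊥, so its characteristic polynomial is lambda^2 (lambda - v·u) with v·u = tr K = -4. Hence the eigenvalues of I - K are 1 (multiplicity 2) and 1 - (-4) = 5, so det(I - K) = 5. (Direct check: I - K =
[[4, 3, -1],
 [3, 4, -1],
 [6, 6, -1]]
has determinant 5.) The finite-dimensional Fredholm alternative says: either (I - K) is invertible, or ker(I - K) ≠ {0} and then range(I - K) = ker((I - K)^*)^⊥, with dim ker(I - K) = dim ker((I - K)^*). Since det(I - K) ≠ 0, 1 is not an eigenvalue of K and ker(I - K) = {0}, so we are in the first case: for every y there is a unique x = (I - K)^(-1) y. Explicitly, by the Sherman–Morrison formula, (I - u v^T)^(-1) = I + u v^T/(1 - v·u), i.e. (I - K)^(-1) = I + K/(5).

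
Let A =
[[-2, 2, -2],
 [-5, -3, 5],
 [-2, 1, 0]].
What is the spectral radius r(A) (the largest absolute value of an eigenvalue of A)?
r(A) ≈ 3.556

The eigenvalues of A are the roots of its characteristic polynomial. With M = A (coefficients from the trace, the sum of principal 2x2 minors, and det A):
  p(λ) = det(λ I - M) = λ^3 + 5λ^2 + 7λ - 12.
No integer candidate from the rational root theorem (±divisors of 12) is a root, so the roots are irrational. The cubic discriminant is Δ = -5595 < 0, so there is one real root and a complex-conjugate pair. p(0) = -12 and p(1) = 1 have opposite signs, so a root lies in (0, 1); Newton's method refines it to λ ≈ 0.949. Dividing out (λ - (0.949)) leaves approximately λ^2 + 5.949λ + 12.6454. For λ^2 + 5.949λ + 12.6454 the discriminant is -15.1913. It is negative, so the remaining roots are the complex-conjugate pair λ ≈ -2.9745 ± 1.9488i. Their product equals the constant term, so |λ|^2 ≈ 12.6454 and |λ| ≈ 3.556.
Thus the eigenvalues (to 4 decimals) are 0.949 (modulus 0.949); -2.9745 ± 1.9488i (modulus 3.556). The spectral radius is the largest modulus: r(A) ≈ 3.556. (Cross-check: r(A) ≤ ||A||_2 ≈ 7.7755; equality holds whenever A is normal, though it can also hold for some non-normal A.)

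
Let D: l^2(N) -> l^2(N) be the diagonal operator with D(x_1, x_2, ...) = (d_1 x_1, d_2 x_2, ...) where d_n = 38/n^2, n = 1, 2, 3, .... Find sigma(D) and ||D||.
sigma(D) = {38/n^2 : n ≥ 1} ∪ {0}; ||D|| = 38

A bounded diagonal operator on l^2 with diagonal entries d_n has spectrum equal to the closure of {d_n : n ≥ 1}: every d_n is an eigenvalue (with eigenvector e_n), so {d_n} ⊂ sigma(D); the spectrum is closed, so its closure is too; and for lambda not in the closure, (D - lambda I) has bounded inverse (the diagonal entries 1/(d_n - lambda) are bounded). For our sequence d_n = 38/n^2, n = 1, 2, 3, ...:
  - {d_n} = {38/n^2 : n ≥ 1}; the only limit point is 0
  - closure = {38/n^2 : n ≥ 1} ∪ {0}
For the norm: a diagonal operator has ||D|| = sup_n |d_n|. Here d_n = 38/n^2 is positive and decreasing, so sup_n |d_n| = d_1 = 38. So ||D|| = 38.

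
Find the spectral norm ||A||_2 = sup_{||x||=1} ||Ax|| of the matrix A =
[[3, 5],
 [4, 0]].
||A||_2 = sqrt(40) ≈ 6.3246 (= sqrt(largest eigenvalue of A^T A))

||A||_2 = sigma_max(A) = sqrt(lambda_max(A^T A)). Form the symmetric matrix M = A^T A =
[[25, 15],
 [15, 25]].
Its characteristic polynomial (trace, determinant of M give the coefficients) is
  p(λ) = det(λ I - M) = λ^2 - 50λ + 400.
For λ^2 - 50λ + 400 the discriminant is 900. It is a perfect square (30^2), so the roots are rational: λ = (50 ± 30)/2 = 40, 10.
So the eigenvalues of A^T A are ≈ 10, 40 (all ≥ 0, as they must be for A^T A). The largest is λ_max = 40, hence ||A||_2 = sqrt(λ_max) = sqrt(40) ≈ 6.3246.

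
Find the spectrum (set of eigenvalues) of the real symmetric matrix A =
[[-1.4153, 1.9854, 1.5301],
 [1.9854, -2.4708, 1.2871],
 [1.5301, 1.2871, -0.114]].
sigma(A) ≈ {-4, -2, 2}

A is real symmetric, so its spectrum consists of real eigenvalues. Expanding the characteristic polynomial of the displayed matrix gives
  det(λ I - A) = p(λ) = λ^3 + (4)λ^2 + (-4)λ + (-16).
Solving p(λ) = 0 yields eigenvalues ≈ -4, -2, 2. (A is shown rounded to 4 decimals, so these recover the underlying integer eigenvalues to within that precision.)
Verification: the trace of A = -4 equals the sum of eigenvalues -4, and det(A) ≈ 16.0001 matches the eigenvalue product 16.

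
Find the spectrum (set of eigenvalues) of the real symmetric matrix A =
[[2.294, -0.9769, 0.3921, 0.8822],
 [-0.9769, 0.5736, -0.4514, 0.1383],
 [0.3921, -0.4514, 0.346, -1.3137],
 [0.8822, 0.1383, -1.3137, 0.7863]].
sigma(A) ≈ {-1, 0, 2, 3}

A is real symmetric, so its spectrum consists of real eigenvalues. Expanding the characteristic polynomial of the displayed matrix gives
  det(λ I - A) = p(λ) = λ^4 + (-4)λ^3 + (1)λ^2 + (6)λ + (0).
Solving p(λ) = 0 yields eigenvalues ≈ -1, 0, 2, 3. (A is shown rounded to 4 decimals, so these recover the underlying integer eigenvalues to within that precision.)
Verification: the trace of A = 4 equals the sum of eigenvalues 4, and det(A) ≈ -0.0000 matches the eigenvalue product 0.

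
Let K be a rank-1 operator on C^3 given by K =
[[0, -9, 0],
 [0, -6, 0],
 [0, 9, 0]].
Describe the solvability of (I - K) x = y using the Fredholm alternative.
(I - K) is invertible (det(I - K) = 7 ≠ 0), so for every y in C^3 the equation (I - K) x = y has a unique solution.

K has rank 1, so it is an outer product K = u v^T: every row of K is a multiple of one row vector. Reading off the entries, u = (-3, -2, 3) and v = (0, 3, 0) (row i of K equals u_i·v^T). A rank-one matrix u v^T satisfies K u = u (v·u) and kills the (2)-dimensional subspace v^⊥, so its characteristic polynomial is lambda^2 (lambda - v·u) with v·u = tr K = -6. Hence the eigenvalues of I - K are 1 (multiplicity 2) and 1 - (-6) = 7, so det(I - K) = 7. (Direct check: I - K =
[[1, 9, 0],
 [0, 7, 0],
 [0, -9, 1]]
has determinant 7.) The finite-dimensional Fredholm alternative says: either (I - K) is invertible, or ker(I - K) ≠ {0} and then range(I - K) = ker((I - K)^*)^⊥, with dim ker(I - K) = dim ker((I - K)^*). Since det(I - K) ≠ 0, 1 is not an eigenvalue of K and ker(I - K) = {0}, so we are in the first case: for every y there is a unique x = (I - K)^(-1) y. Explicitly, by the Sherman–Morrison formula, (I - u v^T)^(-1) = I + u v^T/(1 - v·u), i.e. (I - K)^(-1) = I + K/(7).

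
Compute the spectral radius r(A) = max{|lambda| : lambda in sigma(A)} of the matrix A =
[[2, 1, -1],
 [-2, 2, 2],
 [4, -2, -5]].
r(A) ≈ 3.5157

The eigenvalues of A are the roots of its characteristic polynomial. With M = A (coefficients from the trace, the sum of principal 2x2 minors, and det A):
  p(λ) = det(λ I - M) = λ^3 + λ^2 - 6λ + 10.
No integer candidate from the rational root theorem (±divisors of 10) is a root, so the roots are irrational. The cubic discriminant is Δ = -2920 < 0, so there is one real root and a complex-conjugate pair. p(-4) = -14 and p(-3) = 10 have opposite signs, so a root lies in (-4, -3); Newton's method refines it to λ ≈ -3.5157. Dividing out (λ - (-3.5157)) leaves approximately λ^2 - 2.5157λ + 2.8444. For λ^2 - 2.5157λ + 2.8444 the discriminant is -5.0489. It is negative, so the remaining roots are the complex-conjugate pair λ ≈ 1.2578 ± 1.1235i. Their product equals the constant term, so |λ|^2 ≈ 2.8444 and |λ| ≈ 1.6865.
Thus the eigenvalues (to 4 decimals) are -3.5157 (modulus 3.5157); 1.2578 ± 1.1235i (modulus 1.6865). The spectral radius is the largest modulus: r(A) ≈ 3.5157. (Cross-check: r(A) ≤ ||A||_2 ≈ 7.6533; equality holds whenever A is normal, though it can also hold for some non-normal A.)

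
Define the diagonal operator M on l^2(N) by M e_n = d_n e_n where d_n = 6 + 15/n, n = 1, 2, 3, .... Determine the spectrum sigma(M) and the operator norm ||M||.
sigma(M) = {6 + 15/n : n ≥ 1} ∪ {6}; ||M|| = 21

A bounded diagonal operator on l^2 with diagonal entries d_n has spectrum equal to the closure of {d_n : n ≥ 1}: every d_n is an eigenvalue (with eigenvector e_n), so {d_n} ⊂ sigma(M); the spectrum is closed, so its closure is too; and for lambda not in the closure, (M - lambda I) has bounded inverse (the diagonal entries 1/(d_n - lambda) are bounded). For our sequence d_n = 6 + 15/n, n = 1, 2, 3, ...:
  - {d_n} = {6 + 15/n : n ≥ 1}; the only limit point is 6
  - closure = {6 + 15/n : n ≥ 1} ∪ {6}
For the norm: a diagonal operator has ||M|| = sup_n |d_n|. Here d_n = 6 + 15/n is positive and decreasing, so sup_n |d_n| = d_1 = 6 + 15 = 21. So ||M|| = 21.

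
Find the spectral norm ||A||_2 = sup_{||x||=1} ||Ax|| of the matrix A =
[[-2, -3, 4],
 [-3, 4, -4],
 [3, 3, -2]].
||A||_2 ≈ 8.3233 (= sqrt(largest eigenvalue of A^T A))

||A||_2 = sigma_max(A) = sqrt(lambda_max(A^T A)). Form the symmetric matrix M = A^T A =
[[22, 3, -2],
 [3, 34, -34],
 [-2, -34, 36]].
Its characteristic polynomial (trace, sum of principal 2x2 minors, determinant of M give the coefficients) is
  p(λ) = det(λ I - M) = λ^3 - 92λ^2 + 1595λ - 1444.
No integer candidate from the rational root theorem (±divisors of 1444) is a root, so the roots are irrational. The cubic discriminant is Δ = 4561813620 > 0, so there are three distinct real roots. p(0) = -1444 and p(1) = 60 have opposite signs, so a root lies in (0, 1); Newton's method refines it to λ ≈ 0.9577. p(21) = 740 and p(22) = -234 have opposite signs, so a root lies in (21, 22); Newton's method refines it to λ ≈ 21.7648. p(69) = -892 and p(70) = 2406 have opposite signs, so a root lies in (69, 70); Newton's method refines it to λ ≈ 69.2775. Check (Vieta): the three roots sum to 92, matching tr M = 92.
So the eigenvalues of A^T A are ≈ 0.9577, 21.7648, 69.2775 (all ≥ 0, as they must be for A^T A). The largest is λ_max ≈ 69.2775, hence ||A||_2 = sqrt(λ_max) ≈ 8.3233.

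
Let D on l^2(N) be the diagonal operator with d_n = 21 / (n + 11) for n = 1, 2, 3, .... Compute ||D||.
||D|| = 7/4 (attained at n = 1)

For D diagonal, ||D|| = sup_n |d_n| = sup_n 21/(n + 11). This is positive and strictly decreasing in n, so the supremum is attained at n = 1: d_1 = 21/(1 + 11) = 7/4. Hence ||D|| = 7/4.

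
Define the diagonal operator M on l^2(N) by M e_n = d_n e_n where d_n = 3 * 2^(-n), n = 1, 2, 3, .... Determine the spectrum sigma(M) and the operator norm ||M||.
sigma(M) = {3 * 2^(-n) : n ≥ 1} ∪ {0}; ||M|| = 3/2

A bounded diagonal operator on l^2 with diagonal entries d_n has spectrum equal to the closure of {d_n : n ≥ 1}: every d_n is an eigenvalue (with eigenvector e_n), so {d_n} ⊂ sigma(M); the spectrum is closed, so its closure is too; and for lambda not in the closure, (M - lambda I) has bounded inverse (the diagonal entries 1/(d_n - lambda) are bounded). For our sequence d_n = 3 * 2^(-n), n = 1, 2, 3, ...:
  - {d_n} = {3 * 2^(-n) : n ≥ 1}; the only limit point is 0
  - closure = {3 * 2^(-n) : n ≥ 1} ∪ {0}
For the norm: a diagonal operator has ||M|| = sup_n |d_n|. Here d_n = 3 * 2^(-n) is positive and decreasing, so sup_n |d_n| = d_1 = 3/2. So ||M|| = 3/2.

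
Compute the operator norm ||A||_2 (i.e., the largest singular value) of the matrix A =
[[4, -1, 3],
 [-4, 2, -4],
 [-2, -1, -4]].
||A||_2 ≈ 8.7526 (= sqrt(largest eigenvalue of A^T A))

||A||_2 = sigma_max(A) = sqrt(lambda_max(A^T A)). Form the symmetric matrix M = A^T A =
[[36, -10, 36],
 [-10, 6, -7],
 [36, -7, 41]].
Its characteristic polynomial (trace, sum of principal 2x2 minors, determinant of M give the coefficients) is
  p(λ) = det(λ I - M) = λ^3 - 83λ^2 + 493λ - 256.
No integer candidate from the rational root theorem (±divisors of 256) is a root, so the roots are irrational. The cubic discriminant is Δ = 796347325 > 0, so there are three distinct real roots. p(0) = -256 and p(1) = 155 have opposite signs, so a root lies in (0, 1); Newton's method refines it to λ ≈ 0.5744. p(5) = 259 and p(6) = -70 have opposite signs, so a root lies in (5, 6); Newton's method refines it to λ ≈ 5.8173. p(76) = -3220 and p(77) = 2131 have opposite signs, so a root lies in (76, 77); Newton's method refines it to λ ≈ 76.6083. Check (Vieta): the three roots sum to 83, matching tr M = 83.
So the eigenvalues of A^T A are ≈ 0.5744, 5.8173, 76.6083 (all ≥ 0, as they must be for A^T A). The largest is λ_max ≈ 76.6083, hence ||A||_2 = sqrt(λ_max) ≈ 8.7526.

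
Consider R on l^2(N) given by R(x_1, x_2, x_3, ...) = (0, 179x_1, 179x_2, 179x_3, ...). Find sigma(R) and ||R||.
sigma(R) = closed disk {z in C : |z| ≤ 179}; ||R|| = 179

Note R = 179·U where U is the unit right shift (U x)_k = x_{k-1} (with x_0 := 0); so ||R|| = 179||U|| and sigma(R) = 179·sigma(U). ||R x||^2 = sum_{k≥1} |179x_k|^2 = 32041||x||^2, so ||R|| = 179 and sigma(R) ⊂ {|z| ≤ 179}. For any |lambda| < 179, the equation (R - lambda I) x = 0 forces x_1 = 0, then 179x_k = lambda x_{k+1} ⇒ x = 0, so R has no eigenvalues. But (R - lambda I) is not surjective for |lambda| < 179: solving (R - lambda I) x = e_1 would require x_n proportional to (lambda/179)^(-n), which is not in l^2. So every |lambda| < 179 lies in the residual spectrum. The boundary |lambda| = 179 is in the approximate point spectrum (the spectrum is closed). Hence sigma(R) is the closed disk of radius 179.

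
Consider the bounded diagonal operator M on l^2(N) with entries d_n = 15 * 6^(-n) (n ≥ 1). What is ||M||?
||M|| = 5/2 (attained at n = 1)

For M diagonal, ||M|| = sup_n |d_n|. The sequence d_n = 15 * 6^(-n) is positive and strictly decreasing (ratio 6^(-1) < 1), so the supremum is d_1 = 15/6 = 5/2. Hence ||M|| = 5/2.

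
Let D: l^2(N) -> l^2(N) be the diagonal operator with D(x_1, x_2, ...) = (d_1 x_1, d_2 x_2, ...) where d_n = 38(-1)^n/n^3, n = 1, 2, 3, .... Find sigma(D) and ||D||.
sigma(D) = {38(-1)^n/n^3 : n ≥ 1} ∪ {0}; ||D|| = 38

A bounded diagonal operator on l^2 with diagonal entries d_n has spectrum equal to the closure of {d_n : n ≥ 1}: every d_n is an eigenvalue (with eigenvector e_n), so {d_n} ⊂ sigma(D); the spectrum is closed, so its closure is too; and for lambda not in the closure, (D - lambda I) has bounded inverse (the diagonal entries 1/(d_n - lambda) are bounded). For our sequence d_n = 38(-1)^n/n^3, n = 1, 2, 3, ...:
  - {d_n} = {38(-1)^n/n^3 : n ≥ 1}; the only limit point is 0
  - closure = {38(-1)^n/n^3 : n ≥ 1} ∪ {0}
For the norm: a diagonal operator has ||D|| = sup_n |d_n|. Here |d_n| = 38/n^3 is decreasing, so sup_n |d_n| = |d_1| = 38. So ||D|| = 38.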